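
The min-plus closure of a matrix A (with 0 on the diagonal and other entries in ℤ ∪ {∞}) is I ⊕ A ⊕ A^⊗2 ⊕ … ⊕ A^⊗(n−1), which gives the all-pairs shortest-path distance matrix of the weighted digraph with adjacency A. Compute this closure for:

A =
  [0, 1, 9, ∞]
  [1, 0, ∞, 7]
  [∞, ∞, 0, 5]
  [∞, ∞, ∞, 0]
Closure =
  [0, 1, 9, 8]
  [1, 0, 10, 7]
  [∞, ∞, 0, 5]
  [∞, ∞, ∞, 0]

This is the Floyd-Warshall all-pairs shortest-path computation. For each intermediate vertex k = 0, 1, …, 3, update dist[i][j] ← min(dist[i][j], dist[i][k] + dist[k][j]). The final matrix gives, for each (i, j), the minimum total weight of any directed path from i to j (possibly empty when i = j).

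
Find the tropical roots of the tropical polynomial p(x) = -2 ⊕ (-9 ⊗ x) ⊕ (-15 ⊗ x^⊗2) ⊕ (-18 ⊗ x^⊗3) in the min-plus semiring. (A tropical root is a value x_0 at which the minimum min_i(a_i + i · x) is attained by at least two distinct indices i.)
Roots: {3, 6, 7}

Each tropical root is a break point of the lower envelope of the lines y = a_i + i · x (there are 4 lines, with slopes 0, 1, ..., 3). Only the lines that attain the minimum somewhere contribute to roots; other lines are dominated. Here the surviving (envelope) indices are i = 3, i = 2, i = 1, i = 0.
Intersections between consecutive envelope lines give the roots: for adjacent envelope indices i < j the intersection is x = (a_i − a_j) / (j − i). Reading off the sorted break points: {3, 6, 7}.
Verification: at each break x_0, at least two indices attain the minimum of min_i(a_i + i · x_0).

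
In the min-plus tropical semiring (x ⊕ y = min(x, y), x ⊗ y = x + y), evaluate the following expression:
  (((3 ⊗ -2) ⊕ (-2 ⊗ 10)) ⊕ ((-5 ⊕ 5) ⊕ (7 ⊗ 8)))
(((3 ⊗ -2) ⊕ (-2 ⊗ 10)) ⊕ ((-5 ⊕ 5) ⊕ (7 ⊗ 8))) = -5

Expand innermost to outermost. Recall ⊕ takes the minimum of its arguments and ⊗ takes their sum. Working out the expression (((3 ⊗ -2) ⊕ (-2 ⊗ 10)) ⊕ ((-5 ⊕ 5) ⊕ (7 ⊗ 8))) gives -5.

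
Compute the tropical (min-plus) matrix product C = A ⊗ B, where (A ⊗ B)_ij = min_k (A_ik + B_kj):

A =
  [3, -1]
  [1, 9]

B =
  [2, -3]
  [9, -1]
A ⊗ B =
  [5, -2]
  [3, -2]

Apply the min-plus product entry-by-entry:
  C[0][0] = min over k of (A[0][0] + B[0][0] = 3 + 2 = 5, A[0][1] + B[1][0] = -1 + 9 = 8) = 5 (attained at k = 0)
  C[0][1] = min over k of (A[0][0] + B[0][1] = 3 + -3 = 0, A[0][1] + B[1][1] = -1 + -1 = -2) = -2 (attained at k = 1)
  C[1][0] = min over k of (A[1][0] + B[0][0] = 1 + 2 = 3, A[1][1] + B[1][0] = 9 + 9 = 18) = 3 (attained at k = 0)
  C[1][1] = min over k of (A[1][0] + B[0][1] = 1 + -3 = -2, A[1][1] + B[1][1] = 9 + -1 = 8) = -2 (attained at k = 0)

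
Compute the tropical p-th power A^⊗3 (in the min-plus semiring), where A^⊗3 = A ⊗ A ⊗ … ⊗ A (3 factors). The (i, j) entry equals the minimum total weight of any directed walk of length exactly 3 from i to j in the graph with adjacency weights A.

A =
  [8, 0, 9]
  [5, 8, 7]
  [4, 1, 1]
A^⊗3 =
  [11, 5, 8]
  [10, 9, 9]
  [6, 3, 3]

Each entry (A^⊗3)_ij equals the minimum over all length-3 walks i = v_0 → v_1 → … → v_3 = j of Σ_t A[v_t][v_{t+1}]. For example, for (i, j) = (0, 2) we minimise over 9 possible intermediate vertex sequences; the minimum is 8, attained along the walk 0 → 1 → 2 → 2.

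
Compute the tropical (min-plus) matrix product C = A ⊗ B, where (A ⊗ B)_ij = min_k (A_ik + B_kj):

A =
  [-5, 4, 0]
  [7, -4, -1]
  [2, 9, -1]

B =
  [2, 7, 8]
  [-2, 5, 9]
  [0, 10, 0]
A ⊗ B =
  [-3, 2, 0]
  [-6, 1, -1]
  [-1, 9, -1]

Apply the min-plus product entry-by-entry:
  C[0][0] = min over k of (A[0][0] + B[0][0] = -5 + 2 = -3, A[0][1] + B[1][0] = 4 + -2 = 2, A[0][2] + B[2][0] = 0 + 0 = 0) = -3 (attained at k = 0)
  C[0][1] = min over k of (A[0][0] + B[0][1] = -5 + 7 = 2, A[0][1] + B[1][1] = 4 + 5 = 9, A[0][2] + B[2][1] = 0 + 10 = 10) = 2 (attained at k = 0)
  C[0][2] = min over k of (A[0][0] + B[0][2] = -5 + 8 = 3, A[0][1] + B[1][2] = 4 + 9 = 13, A[0][2] + B[2][2] = 0 + 0 = 0) = 0 (attained at k = 2)
  C[1][0] = min over k of (A[1][0] + B[0][0] = 7 + 2 = 9, A[1][1] + B[1][0] = -4 + -2 = -6, A[1][2] + B[2][0] = -1 + 0 = -1) = -6 (attained at k = 1)
  C[1][1] = min over k of (A[1][0] + B[0][1] = 7 + 7 = 14, A[1][1] + B[1][1] = -4 + 5 = 1, A[1][2] + B[2][1] = -1 + 10 = 9) = 1 (attained at k = 1)
  C[1][2] = min over k of (A[1][0] + B[0][2] = 7 + 8 = 15, A[1][1] + B[1][2] = -4 + 9 = 5, A[1][2] + B[2][2] = -1 + 0 = -1) = -1 (attained at k = 2)
  C[2][0] = min over k of (A[2][0] + B[0][0] = 2 + 2 = 4, A[2][1] + B[1][0] = 9 + -2 = 7, A[2][2] + B[2][0] = -1 + 0 = -1) = -1 (attained at k = 2)
  C[2][1] = min over k of (A[2][0] + B[0][1] = 2 + 7 = 9, A[2][1] + B[1][1] = 9 + 5 = 14, A[2][2] + B[2][1] = -1 + 10 = 9) = 9 (attained at k = 0)
  C[2][2] = min over k of (A[2][0] + B[0][2] = 2 + 8 = 10, A[2][1] + B[1][2] = 9 + 9 = 18, A[2][2] + B[2][2] = -1 + 0 = -1) = -1 (attained at k = 2)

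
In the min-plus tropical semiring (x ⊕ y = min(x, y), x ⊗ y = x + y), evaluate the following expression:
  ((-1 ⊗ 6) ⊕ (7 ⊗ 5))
((-1 ⊗ 6) ⊕ (7 ⊗ 5)) = 5

Expand innermost to outermost. Recall ⊕ takes the minimum of its arguments and ⊗ takes their sum. Working out the expression ((-1 ⊗ 6) ⊕ (7 ⊗ 5)) gives 5.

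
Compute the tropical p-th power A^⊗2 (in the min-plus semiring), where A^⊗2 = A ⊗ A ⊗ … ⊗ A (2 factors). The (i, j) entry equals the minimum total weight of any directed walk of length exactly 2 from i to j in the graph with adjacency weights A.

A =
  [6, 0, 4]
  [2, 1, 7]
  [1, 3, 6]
A^⊗2 =
  [2, 1, 7]
  [3, 2, 6]
  [5, 1, 5]

Each entry (A^⊗2)_ij equals the minimum over all length-2 walks i = v_0 → v_1 → … → v_2 = j of Σ_t A[v_t][v_{t+1}]. For example, for (i, j) = (0, 2) we minimise over 3 possible intermediate vertex sequences; the minimum is 7, attained along the walk 0 → 1 → 2.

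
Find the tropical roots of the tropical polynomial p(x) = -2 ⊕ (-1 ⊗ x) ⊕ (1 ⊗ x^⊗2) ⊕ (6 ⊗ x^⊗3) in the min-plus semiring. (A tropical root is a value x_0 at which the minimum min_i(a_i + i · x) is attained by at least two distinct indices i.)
Roots: {-5, -2, -1}

Each tropical root is a break point of the lower envelope of the lines y = a_i + i · x (there are 4 lines, with slopes 0, 1, ..., 3). Only the lines that attain the minimum somewhere contribute to roots; other lines are dominated. Here the surviving (envelope) indices are i = 3, i = 2, i = 1, i = 0.
Intersections between consecutive envelope lines give the roots: for adjacent envelope indices i < j the intersection is x = (a_i − a_j) / (j − i). Reading off the sorted break points: {-5, -2, -1}.
Verification: at each break x_0, at least two indices attain the minimum of min_i(a_i + i · x_0).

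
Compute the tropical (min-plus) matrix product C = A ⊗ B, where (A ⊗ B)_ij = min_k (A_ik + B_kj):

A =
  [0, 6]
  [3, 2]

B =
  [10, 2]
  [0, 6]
A ⊗ B =
  [6, 2]
  [2, 5]

Apply the min-plus product entry-by-entry:
  C[0][0] = min over k of (A[0][0] + B[0][0] = 0 + 10 = 10, A[0][1] + B[1][0] = 6 + 0 = 6) = 6 (attained at k = 1)
  C[0][1] = min over k of (A[0][0] + B[0][1] = 0 + 2 = 2, A[0][1] + B[1][1] = 6 + 6 = 12) = 2 (attained at k = 0)
  C[1][0] = min over k of (A[1][0] + B[0][0] = 3 + 10 = 13, A[1][1] + B[1][0] = 2 + 0 = 2) = 2 (attained at k = 1)
  C[1][1] = min over k of (A[1][0] + B[0][1] = 3 + 2 = 5, A[1][1] + B[1][1] = 2 + 6 = 8) = 5 (attained at k = 0)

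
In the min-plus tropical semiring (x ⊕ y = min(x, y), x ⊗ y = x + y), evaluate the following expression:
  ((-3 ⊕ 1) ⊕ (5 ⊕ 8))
((-3 ⊕ 1) ⊕ (5 ⊕ 8)) = -3

Expand innermost to outermost. Recall ⊕ takes the minimum of its arguments and ⊗ takes their sum. Working out the expression ((-3 ⊕ 1) ⊕ (5 ⊕ 8)) gives -3.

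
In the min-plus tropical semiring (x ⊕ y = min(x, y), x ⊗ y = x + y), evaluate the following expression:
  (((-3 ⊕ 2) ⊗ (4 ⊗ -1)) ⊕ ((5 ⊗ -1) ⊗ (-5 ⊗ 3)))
(((-3 ⊕ 2) ⊗ (4 ⊗ -1)) ⊕ ((5 ⊗ -1) ⊗ (-5 ⊗ 3))) = 0

Expand innermost to outermost. Recall ⊕ takes the minimum of its arguments and ⊗ takes their sum. Working out the expression (((-3 ⊕ 2) ⊗ (4 ⊗ -1)) ⊕ ((5 ⊗ -1) ⊗ (-5 ⊗ 3))) gives 0.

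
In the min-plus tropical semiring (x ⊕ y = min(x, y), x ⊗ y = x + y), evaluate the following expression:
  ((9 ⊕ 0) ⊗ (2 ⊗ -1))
((9 ⊕ 0) ⊗ (2 ⊗ -1)) = 1

Expand innermost to outermost. Recall ⊕ takes the minimum of its arguments and ⊗ takes their sum. Working out the expression ((9 ⊕ 0) ⊗ (2 ⊗ -1)) gives 1.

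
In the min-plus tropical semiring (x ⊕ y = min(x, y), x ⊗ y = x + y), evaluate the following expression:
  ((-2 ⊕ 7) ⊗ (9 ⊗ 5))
((-2 ⊕ 7) ⊗ (9 ⊗ 5)) = 12

Expand innermost to outermost. Recall ⊕ takes the minimum of its arguments and ⊗ takes their sum. Working out the expression ((-2 ⊕ 7) ⊗ (9 ⊗ 5)) gives 12.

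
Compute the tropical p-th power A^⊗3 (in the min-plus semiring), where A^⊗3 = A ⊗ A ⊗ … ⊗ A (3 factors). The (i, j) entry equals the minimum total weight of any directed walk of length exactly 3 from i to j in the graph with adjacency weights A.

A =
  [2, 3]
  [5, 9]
A^⊗3 =
  [6, 7]
  [9, 10]

Each entry (A^⊗3)_ij equals the minimum over all length-3 walks i = v_0 → v_1 → … → v_3 = j of Σ_t A[v_t][v_{t+1}]. For example, for (i, j) = (0, 1) we minimise over 4 possible intermediate vertex sequences; the minimum is 7, attained along the walk 0 → 0 → 0 → 1.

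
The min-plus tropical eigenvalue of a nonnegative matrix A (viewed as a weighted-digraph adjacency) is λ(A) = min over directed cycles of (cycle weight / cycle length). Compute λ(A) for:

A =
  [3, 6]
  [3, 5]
λ(A) = 3

Enumerate directed cycles and compute their means (weight / length). Sample:
  cycle 0 → 0: weight = 3, length = 1, mean = 3/1 ≈ 3.000
  cycle 1 → 1: weight = 5, length = 1, mean = 5/1 ≈ 5.000
  cycle 0 → 1 → 0: weight = 9, length = 2, mean = 9/2 ≈ 4.500
  cycle 1 → 0 → 1: weight = 9, length = 2, mean = 9/2 ≈ 4.500
Minimum mean = 3.000, attained e.g. along the cycle 0 → 0 with weight 3 and length 1. So λ(A) = 3/1 = 3.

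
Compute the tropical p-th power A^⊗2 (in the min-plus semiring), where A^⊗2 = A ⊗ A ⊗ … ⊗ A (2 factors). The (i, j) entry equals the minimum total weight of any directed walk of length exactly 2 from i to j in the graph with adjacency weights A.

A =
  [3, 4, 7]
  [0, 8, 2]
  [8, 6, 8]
A^⊗2 =
  [4, 7, 6]
  [3, 4, 7]
  [6, 12, 8]

Each entry (A^⊗2)_ij equals the minimum over all length-2 walks i = v_0 → v_1 → … → v_2 = j of Σ_t A[v_t][v_{t+1}]. For example, for (i, j) = (0, 2) we minimise over 3 possible intermediate vertex sequences; the minimum is 6, attained along the walk 0 → 1 → 2.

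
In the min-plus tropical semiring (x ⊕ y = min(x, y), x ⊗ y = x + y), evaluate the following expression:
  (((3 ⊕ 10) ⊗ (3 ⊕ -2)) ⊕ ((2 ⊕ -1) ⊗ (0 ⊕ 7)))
(((3 ⊕ 10) ⊗ (3 ⊕ -2)) ⊕ ((2 ⊕ -1) ⊗ (0 ⊕ 7))) = -1

Expand innermost to outermost. Recall ⊕ takes the minimum of its arguments and ⊗ takes their sum. Working out the expression (((3 ⊕ 10) ⊗ (3 ⊕ -2)) ⊕ ((2 ⊕ -1) ⊗ (0 ⊕ 7))) gives -1.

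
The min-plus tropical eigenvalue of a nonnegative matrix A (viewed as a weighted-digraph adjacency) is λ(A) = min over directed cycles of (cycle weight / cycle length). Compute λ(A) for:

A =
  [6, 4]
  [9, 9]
λ(A) = 6

Enumerate directed cycles and compute their means (weight / length). Sample:
  cycle 0 → 0: weight = 6, length = 1, mean = 6/1 ≈ 6.000
  cycle 1 → 1: weight = 9, length = 1, mean = 9/1 ≈ 9.000
  cycle 0 → 1 → 0: weight = 13, length = 2, mean = 13/2 ≈ 6.500
  cycle 1 → 0 → 1: weight = 13, length = 2, mean = 13/2 ≈ 6.500
Minimum mean = 6.000, attained e.g. along the cycle 0 → 0 with weight 6 and length 1. So λ(A) = 6/1 = 6.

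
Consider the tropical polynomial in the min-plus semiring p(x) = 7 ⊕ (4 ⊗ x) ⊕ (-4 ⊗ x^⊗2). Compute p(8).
p(8) = 7

A tropical monomial a ⊗ x^⊗i evaluates to a + i · x. Evaluating each term at x = 8:
  Term 0 contributes 7 + 0 · 8 = 7
  Term 1 contributes 4 + 1 · 8 = 12
  Term 2 contributes -4 + 2 · 8 = 12
p(8) = ⊕ of these = min[7, 12, 12] = 7.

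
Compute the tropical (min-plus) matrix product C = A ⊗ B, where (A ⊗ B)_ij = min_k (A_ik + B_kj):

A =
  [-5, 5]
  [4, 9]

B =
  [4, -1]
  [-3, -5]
A ⊗ B =
  [-1, -6]
  [6, 3]

Apply the min-plus product entry-by-entry:
  C[0][0] = min over k of (A[0][0] + B[0][0] = -5 + 4 = -1, A[0][1] + B[1][0] = 5 + -3 = 2) = -1 (attained at k = 0)
  C[0][1] = min over k of (A[0][0] + B[0][1] = -5 + -1 = -6, A[0][1] + B[1][1] = 5 + -5 = 0) = -6 (attained at k = 0)
  C[1][0] = min over k of (A[1][0] + B[0][0] = 4 + 4 = 8, A[1][1] + B[1][0] = 9 + -3 = 6) = 6 (attained at k = 1)
  C[1][1] = min over k of (A[1][0] + B[0][1] = 4 + -1 = 3, A[1][1] + B[1][1] = 9 + -5 = 4) = 3 (attained at k = 0)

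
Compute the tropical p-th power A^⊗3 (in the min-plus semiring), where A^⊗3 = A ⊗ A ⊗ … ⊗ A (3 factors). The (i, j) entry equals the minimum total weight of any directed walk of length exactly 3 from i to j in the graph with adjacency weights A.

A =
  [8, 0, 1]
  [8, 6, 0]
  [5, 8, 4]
A^⊗3 =
  [5, 6, 4]
  [9, 5, 6]
  [11, 9, 5]

Each entry (A^⊗3)_ij equals the minimum over all length-3 walks i = v_0 → v_1 → … → v_3 = j of Σ_t A[v_t][v_{t+1}]. For example, for (i, j) = (0, 2) we minimise over 9 possible intermediate vertex sequences; the minimum is 4, attained along the walk 0 → 1 → 2 → 2.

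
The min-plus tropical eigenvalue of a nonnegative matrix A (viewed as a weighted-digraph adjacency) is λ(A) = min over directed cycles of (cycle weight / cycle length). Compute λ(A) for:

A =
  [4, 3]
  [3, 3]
λ(A) = 3

Enumerate directed cycles and compute their means (weight / length). Sample:
  cycle 0 → 0: weight = 4, length = 1, mean = 4/1 ≈ 4.000
  cycle 1 → 1: weight = 3, length = 1, mean = 3/1 ≈ 3.000
  cycle 0 → 1 → 0: weight = 6, length = 2, mean = 6/2 ≈ 3.000
  cycle 1 → 0 → 1: weight = 6, length = 2, mean = 6/2 ≈ 3.000
Minimum mean = 3.000, attained e.g. along the cycle 1 → 1 with weight 3 and length 1. So λ(A) = 3/1 = 3.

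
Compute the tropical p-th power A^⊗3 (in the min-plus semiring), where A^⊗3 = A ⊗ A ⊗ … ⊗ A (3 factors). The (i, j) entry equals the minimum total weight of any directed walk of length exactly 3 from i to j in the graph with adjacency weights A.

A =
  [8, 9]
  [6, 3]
A^⊗3 =
  [18, 15]
  [12, 9]

Each entry (A^⊗3)_ij equals the minimum over all length-3 walks i = v_0 → v_1 → … → v_3 = j of Σ_t A[v_t][v_{t+1}]. For example, for (i, j) = (0, 1) we minimise over 4 possible intermediate vertex sequences; the minimum is 15, attained along the walk 0 → 1 → 1 → 1.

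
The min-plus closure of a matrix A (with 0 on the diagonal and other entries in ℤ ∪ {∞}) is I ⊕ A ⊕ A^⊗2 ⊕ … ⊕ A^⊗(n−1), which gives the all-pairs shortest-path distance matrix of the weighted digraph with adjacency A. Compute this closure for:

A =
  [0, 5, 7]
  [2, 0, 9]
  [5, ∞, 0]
Closure =
  [0, 5, 7]
  [2, 0, 9]
  [5, 10, 0]

This is the Floyd-Warshall all-pairs shortest-path computation. For each intermediate vertex k = 0, 1, …, 2, update dist[i][j] ← min(dist[i][j], dist[i][k] + dist[k][j]). The final matrix gives, for each (i, j), the minimum total weight of any directed path from i to j (possibly empty when i = j).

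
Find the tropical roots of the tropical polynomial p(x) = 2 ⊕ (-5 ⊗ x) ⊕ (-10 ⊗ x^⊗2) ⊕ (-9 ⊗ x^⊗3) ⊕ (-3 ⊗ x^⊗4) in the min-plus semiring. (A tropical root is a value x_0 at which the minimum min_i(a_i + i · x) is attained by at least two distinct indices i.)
Roots: {-6, -1, 5, 7}

Each tropical root is a break point of the lower envelope of the lines y = a_i + i · x (there are 5 lines, with slopes 0, 1, ..., 4). Only the lines that attain the minimum somewhere contribute to roots; other lines are dominated. Here the surviving (envelope) indices are i = 4, i = 3, i = 2, i = 1, i = 0.
Intersections between consecutive envelope lines give the roots: for adjacent envelope indices i < j the intersection is x = (a_i − a_j) / (j − i). Reading off the sorted break points: {-6, -1, 5, 7}.
Verification: at each break x_0, at least two indices attain the minimum of min_i(a_i + i · x_0).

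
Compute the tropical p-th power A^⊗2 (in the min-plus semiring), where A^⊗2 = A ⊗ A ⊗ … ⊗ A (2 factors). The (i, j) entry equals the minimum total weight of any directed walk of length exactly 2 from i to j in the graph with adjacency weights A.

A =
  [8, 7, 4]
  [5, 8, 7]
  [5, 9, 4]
A^⊗2 =
  [9, 13, 8]
  [12, 12, 9]
  [9, 12, 8]

Each entry (A^⊗2)_ij equals the minimum over all length-2 walks i = v_0 → v_1 → … → v_2 = j of Σ_t A[v_t][v_{t+1}]. For example, for (i, j) = (0, 2) we minimise over 3 possible intermediate vertex sequences; the minimum is 8, attained along the walk 0 → 2 → 2.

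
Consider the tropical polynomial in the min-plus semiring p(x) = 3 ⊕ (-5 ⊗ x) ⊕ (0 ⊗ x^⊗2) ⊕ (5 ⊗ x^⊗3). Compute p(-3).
p(-3) = -8

A tropical monomial a ⊗ x^⊗i evaluates to a + i · x. Evaluating each term at x = -3:
  Term 0 contributes 3 + 0 · -3 = 3
  Term 1 contributes -5 + 1 · -3 = -8
  Term 2 contributes 0 + 2 · -3 = -6
  Term 3 contributes 5 + 3 · -3 = -4
p(-3) = ⊕ of these = min[3, -8, -6, -4] = -8.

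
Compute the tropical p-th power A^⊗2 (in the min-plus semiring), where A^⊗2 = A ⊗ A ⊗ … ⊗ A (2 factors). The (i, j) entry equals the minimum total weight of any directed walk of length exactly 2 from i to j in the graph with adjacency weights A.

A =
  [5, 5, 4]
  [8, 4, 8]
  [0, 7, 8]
A^⊗2 =
  [4, 9, 9]
  [8, 8, 12]
  [5, 5, 4]

Each entry (A^⊗2)_ij equals the minimum over all length-2 walks i = v_0 → v_1 → … → v_2 = j of Σ_t A[v_t][v_{t+1}]. For example, for (i, j) = (0, 2) we minimise over 3 possible intermediate vertex sequences; the minimum is 9, attained along the walk 0 → 0 → 2.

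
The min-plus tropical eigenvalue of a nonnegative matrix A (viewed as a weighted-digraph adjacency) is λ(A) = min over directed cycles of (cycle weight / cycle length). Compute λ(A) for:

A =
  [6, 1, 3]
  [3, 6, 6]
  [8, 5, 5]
λ(A) = 2

Enumerate directed cycles and compute their means (weight / length). Sample:
  cycle 0 → 0: weight = 6, length = 1, mean = 6/1 ≈ 6.000
  cycle 1 → 1: weight = 6, length = 1, mean = 6/1 ≈ 6.000
  cycle 2 → 2: weight = 5, length = 1, mean = 5/1 ≈ 5.000
  cycle 0 → 1 → 0: weight = 4, length = 2, mean = 4/2 ≈ 2.000
  cycle 0 → 2 → 0: weight = 11, length = 2, mean = 11/2 ≈ 5.500
  cycle 1 → 0 → 1: weight = 4, length = 2, mean = 4/2 ≈ 2.000
Minimum mean = 2.000, attained e.g. along the cycle 0 → 1 → 0 with weight 4 and length 2. So λ(A) = 4/2 = 2.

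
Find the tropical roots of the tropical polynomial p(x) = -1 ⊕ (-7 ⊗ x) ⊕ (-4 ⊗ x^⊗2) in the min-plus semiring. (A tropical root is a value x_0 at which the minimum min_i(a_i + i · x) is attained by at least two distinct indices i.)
Roots: {-3, 6}

Each tropical root is a break point of the lower envelope of the lines y = a_i + i · x (there are 3 lines, with slopes 0, 1, ..., 2). Only the lines that attain the minimum somewhere contribute to roots; other lines are dominated. Here the surviving (envelope) indices are i = 2, i = 1, i = 0.
Intersections between consecutive envelope lines give the roots: for adjacent envelope indices i < j the intersection is x = (a_i − a_j) / (j − i). Reading off the sorted break points: {-3, 6}.
Verification: at each break x_0, at least two indices attain the minimum of min_i(a_i + i · x_0).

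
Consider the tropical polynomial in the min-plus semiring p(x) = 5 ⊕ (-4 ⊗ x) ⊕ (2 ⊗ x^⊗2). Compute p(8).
p(8) = 4

A tropical monomial a ⊗ x^⊗i evaluates to a + i · x. Evaluating each term at x = 8:
  Term 0 contributes 5 + 0 · 8 = 5
  Term 1 contributes -4 + 1 · 8 = 4
  Term 2 contributes 2 + 2 · 8 = 18
p(8) = ⊕ of these = min[5, 4, 18] = 4.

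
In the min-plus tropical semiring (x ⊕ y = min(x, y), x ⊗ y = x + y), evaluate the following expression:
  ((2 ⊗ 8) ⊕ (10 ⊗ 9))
((2 ⊗ 8) ⊕ (10 ⊗ 9)) = 10

Expand innermost to outermost. Recall ⊕ takes the minimum of its arguments and ⊗ takes their sum. Working out the expression ((2 ⊗ 8) ⊕ (10 ⊗ 9)) gives 10.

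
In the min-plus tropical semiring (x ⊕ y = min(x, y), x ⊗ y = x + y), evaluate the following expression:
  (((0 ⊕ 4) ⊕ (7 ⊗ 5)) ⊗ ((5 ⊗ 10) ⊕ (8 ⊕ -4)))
(((0 ⊕ 4) ⊕ (7 ⊗ 5)) ⊗ ((5 ⊗ 10) ⊕ (8 ⊕ -4))) = -4

Expand innermost to outermost. Recall ⊕ takes the minimum of its arguments and ⊗ takes their sum. Working out the expression (((0 ⊕ 4) ⊕ (7 ⊗ 5)) ⊗ ((5 ⊗ 10) ⊕ (8 ⊕ -4))) gives -4.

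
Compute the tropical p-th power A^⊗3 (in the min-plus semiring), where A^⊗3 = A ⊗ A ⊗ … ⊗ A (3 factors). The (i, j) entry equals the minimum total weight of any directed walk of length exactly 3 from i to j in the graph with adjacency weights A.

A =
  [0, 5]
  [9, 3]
A^⊗3 =
  [0, 5]
  [9, 9]

Each entry (A^⊗3)_ij equals the minimum over all length-3 walks i = v_0 → v_1 → … → v_3 = j of Σ_t A[v_t][v_{t+1}]. For example, for (i, j) = (0, 1) we minimise over 4 possible intermediate vertex sequences; the minimum is 5, attained along the walk 0 → 0 → 0 → 1.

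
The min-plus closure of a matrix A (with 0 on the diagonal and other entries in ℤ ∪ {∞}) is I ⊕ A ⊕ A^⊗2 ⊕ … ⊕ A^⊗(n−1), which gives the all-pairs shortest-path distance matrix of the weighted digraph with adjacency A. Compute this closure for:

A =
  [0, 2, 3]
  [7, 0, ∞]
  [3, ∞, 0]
Closure =
  [0, 2, 3]
  [7, 0, 10]
  [3, 5, 0]

This is the Floyd-Warshall all-pairs shortest-path computation. For each intermediate vertex k = 0, 1, …, 2, update dist[i][j] ← min(dist[i][j], dist[i][k] + dist[k][j]). The final matrix gives, for each (i, j), the minimum total weight of any directed path from i to j (possibly empty when i = j).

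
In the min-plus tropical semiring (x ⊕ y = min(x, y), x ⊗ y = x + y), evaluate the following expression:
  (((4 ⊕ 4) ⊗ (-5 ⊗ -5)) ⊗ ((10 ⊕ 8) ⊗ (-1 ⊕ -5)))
(((4 ⊕ 4) ⊗ (-5 ⊗ -5)) ⊗ ((10 ⊕ 8) ⊗ (-1 ⊕ -5))) = -3

Expand innermost to outermost. Recall ⊕ takes the minimum of its arguments and ⊗ takes their sum. Working out the expression (((4 ⊕ 4) ⊗ (-5 ⊗ -5)) ⊗ ((10 ⊕ 8) ⊗ (-1 ⊕ -5))) gives -3.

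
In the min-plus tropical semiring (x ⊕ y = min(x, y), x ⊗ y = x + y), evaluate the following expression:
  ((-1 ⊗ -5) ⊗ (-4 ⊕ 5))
((-1 ⊗ -5) ⊗ (-4 ⊕ 5)) = -10

Expand innermost to outermost. Recall ⊕ takes the minimum of its arguments and ⊗ takes their sum. Working out the expression ((-1 ⊗ -5) ⊗ (-4 ⊕ 5)) gives -10.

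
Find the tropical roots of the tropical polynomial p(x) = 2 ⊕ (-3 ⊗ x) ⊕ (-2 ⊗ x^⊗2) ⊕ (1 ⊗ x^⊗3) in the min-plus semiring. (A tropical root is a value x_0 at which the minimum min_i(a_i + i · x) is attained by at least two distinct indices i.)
Roots: {-3, -1, 5}

Each tropical root is a break point of the lower envelope of the lines y = a_i + i · x (there are 4 lines, with slopes 0, 1, ..., 3). Only the lines that attain the minimum somewhere contribute to roots; other lines are dominated. Here the surviving (envelope) indices are i = 3, i = 2, i = 1, i = 0.
Intersections between consecutive envelope lines give the roots: for adjacent envelope indices i < j the intersection is x = (a_i − a_j) / (j − i). Reading off the sorted break points: {-3, -1, 5}.
Verification: at each break x_0, at least two indices attain the minimum of min_i(a_i + i · x_0).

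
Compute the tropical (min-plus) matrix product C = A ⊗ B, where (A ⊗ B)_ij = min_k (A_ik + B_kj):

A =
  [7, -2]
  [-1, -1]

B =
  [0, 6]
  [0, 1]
A ⊗ B =
  [-2, -1]
  [-1, 0]

Apply the min-plus product entry-by-entry:
  C[0][0] = min over k of (A[0][0] + B[0][0] = 7 + 0 = 7, A[0][1] + B[1][0] = -2 + 0 = -2) = -2 (attained at k = 1)
  C[0][1] = min over k of (A[0][0] + B[0][1] = 7 + 6 = 13, A[0][1] + B[1][1] = -2 + 1 = -1) = -1 (attained at k = 1)
  C[1][0] = min over k of (A[1][0] + B[0][0] = -1 + 0 = -1, A[1][1] + B[1][0] = -1 + 0 = -1) = -1 (attained at k = 0)
  C[1][1] = min over k of (A[1][0] + B[0][1] = -1 + 6 = 5, A[1][1] + B[1][1] = -1 + 1 = 0) = 0 (attained at k = 1)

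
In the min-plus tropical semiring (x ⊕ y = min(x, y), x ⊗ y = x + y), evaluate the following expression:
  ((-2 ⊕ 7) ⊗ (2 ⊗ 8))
((-2 ⊕ 7) ⊗ (2 ⊗ 8)) = 8

Expand innermost to outermost. Recall ⊕ takes the minimum of its arguments and ⊗ takes their sum. Working out the expression ((-2 ⊕ 7) ⊗ (2 ⊗ 8)) gives 8.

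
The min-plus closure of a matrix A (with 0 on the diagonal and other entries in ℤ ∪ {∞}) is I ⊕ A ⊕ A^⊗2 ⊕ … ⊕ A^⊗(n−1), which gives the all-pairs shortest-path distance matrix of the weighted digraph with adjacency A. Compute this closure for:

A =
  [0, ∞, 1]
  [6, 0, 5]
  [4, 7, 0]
Closure =
  [0, 8, 1]
  [6, 0, 5]
  [4, 7, 0]

This is the Floyd-Warshall all-pairs shortest-path computation. For each intermediate vertex k = 0, 1, …, 2, update dist[i][j] ← min(dist[i][j], dist[i][k] + dist[k][j]). The final matrix gives, for each (i, j), the minimum total weight of any directed path from i to j (possibly empty when i = j).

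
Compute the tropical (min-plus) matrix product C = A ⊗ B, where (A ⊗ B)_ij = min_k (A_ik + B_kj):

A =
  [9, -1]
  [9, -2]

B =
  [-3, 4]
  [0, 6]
A ⊗ B =
  [-1, 5]
  [-2, 4]

Apply the min-plus product entry-by-entry:
  C[0][0] = min over k of (A[0][0] + B[0][0] = 9 + -3 = 6, A[0][1] + B[1][0] = -1 + 0 = -1) = -1 (attained at k = 1)
  C[0][1] = min over k of (A[0][0] + B[0][1] = 9 + 4 = 13, A[0][1] + B[1][1] = -1 + 6 = 5) = 5 (attained at k = 1)
  C[1][0] = min over k of (A[1][0] + B[0][0] = 9 + -3 = 6, A[1][1] + B[1][0] = -2 + 0 = -2) = -2 (attained at k = 1)
  C[1][1] = min over k of (A[1][0] + B[0][1] = 9 + 4 = 13, A[1][1] + B[1][1] = -2 + 6 = 4) = 4 (attained at k = 1)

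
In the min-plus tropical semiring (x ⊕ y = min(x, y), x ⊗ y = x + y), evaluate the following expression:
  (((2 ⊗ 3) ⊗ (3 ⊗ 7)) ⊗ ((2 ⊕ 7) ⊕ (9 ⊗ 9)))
(((2 ⊗ 3) ⊗ (3 ⊗ 7)) ⊗ ((2 ⊕ 7) ⊕ (9 ⊗ 9))) = 17

Expand innermost to outermost. Recall ⊕ takes the minimum of its arguments and ⊗ takes their sum. Working out the expression (((2 ⊗ 3) ⊗ (3 ⊗ 7)) ⊗ ((2 ⊕ 7) ⊕ (9 ⊗ 9))) gives 17.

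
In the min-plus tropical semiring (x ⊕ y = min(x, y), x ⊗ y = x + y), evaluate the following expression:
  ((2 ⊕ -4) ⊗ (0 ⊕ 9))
((2 ⊕ -4) ⊗ (0 ⊕ 9)) = -4

Expand innermost to outermost. Recall ⊕ takes the minimum of its arguments and ⊗ takes their sum. Working out the expression ((2 ⊕ -4) ⊗ (0 ⊕ 9)) gives -4.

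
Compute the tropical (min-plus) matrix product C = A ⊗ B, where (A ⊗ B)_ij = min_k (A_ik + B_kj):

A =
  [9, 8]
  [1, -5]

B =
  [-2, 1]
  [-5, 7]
A ⊗ B =
  [3, 10]
  [-10, 2]

Apply the min-plus product entry-by-entry:
  C[0][0] = min over k of (A[0][0] + B[0][0] = 9 + -2 = 7, A[0][1] + B[1][0] = 8 + -5 = 3) = 3 (attained at k = 1)
  C[0][1] = min over k of (A[0][0] + B[0][1] = 9 + 1 = 10, A[0][1] + B[1][1] = 8 + 7 = 15) = 10 (attained at k = 0)
  C[1][0] = min over k of (A[1][0] + B[0][0] = 1 + -2 = -1, A[1][1] + B[1][0] = -5 + -5 = -10) = -10 (attained at k = 1)
  C[1][1] = min over k of (A[1][0] + B[0][1] = 1 + 1 = 2, A[1][1] + B[1][1] = -5 + 7 = 2) = 2 (attained at k = 0)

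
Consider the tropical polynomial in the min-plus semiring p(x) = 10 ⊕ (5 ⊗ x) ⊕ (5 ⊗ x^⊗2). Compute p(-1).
p(-1) = 3

A tropical monomial a ⊗ x^⊗i evaluates to a + i · x. Evaluating each term at x = -1:
  Term 0 contributes 10 + 0 · -1 = 10
  Term 1 contributes 5 + 1 · -1 = 4
  Term 2 contributes 5 + 2 · -1 = 3
p(-1) = ⊕ of these = min[10, 4, 3] = 3.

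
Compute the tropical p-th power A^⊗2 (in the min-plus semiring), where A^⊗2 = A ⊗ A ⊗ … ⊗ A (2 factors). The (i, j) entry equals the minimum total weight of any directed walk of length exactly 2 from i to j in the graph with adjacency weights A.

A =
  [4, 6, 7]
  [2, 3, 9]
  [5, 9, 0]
A^⊗2 =
  [8, 9, 7]
  [5, 6, 9]
  [5, 9, 0]

Each entry (A^⊗2)_ij equals the minimum over all length-2 walks i = v_0 → v_1 → … → v_2 = j of Σ_t A[v_t][v_{t+1}]. For example, for (i, j) = (0, 2) we minimise over 3 possible intermediate vertex sequences; the minimum is 7, attained along the walk 0 → 2 → 2.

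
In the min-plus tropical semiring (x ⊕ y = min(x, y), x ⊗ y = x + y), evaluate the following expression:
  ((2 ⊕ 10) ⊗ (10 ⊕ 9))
((2 ⊕ 10) ⊗ (10 ⊕ 9)) = 11

Expand innermost to outermost. Recall ⊕ takes the minimum of its arguments and ⊗ takes their sum. Working out the expression ((2 ⊕ 10) ⊗ (10 ⊕ 9)) gives 11.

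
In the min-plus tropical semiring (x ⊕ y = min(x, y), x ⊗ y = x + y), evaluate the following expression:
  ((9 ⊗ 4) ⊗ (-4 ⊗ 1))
((9 ⊗ 4) ⊗ (-4 ⊗ 1)) = 10

Expand innermost to outermost. Recall ⊕ takes the minimum of its arguments and ⊗ takes their sum. Working out the expression ((9 ⊗ 4) ⊗ (-4 ⊗ 1)) gives 10.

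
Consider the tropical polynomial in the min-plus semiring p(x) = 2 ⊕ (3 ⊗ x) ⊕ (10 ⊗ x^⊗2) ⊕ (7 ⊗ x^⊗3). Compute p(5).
p(5) = 2

A tropical monomial a ⊗ x^⊗i evaluates to a + i · x. Evaluating each term at x = 5:
  Term 0 contributes 2 + 0 · 5 = 2
  Term 1 contributes 3 + 1 · 5 = 8
  Term 2 contributes 10 + 2 · 5 = 20
  Term 3 contributes 7 + 3 · 5 = 22
p(5) = ⊕ of these = min[2, 8, 20, 22] = 2.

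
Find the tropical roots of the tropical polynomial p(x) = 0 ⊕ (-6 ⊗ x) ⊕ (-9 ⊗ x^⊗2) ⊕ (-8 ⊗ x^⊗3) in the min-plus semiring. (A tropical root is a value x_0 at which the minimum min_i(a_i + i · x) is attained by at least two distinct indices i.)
Roots: {-1, 3, 6}

Each tropical root is a break point of the lower envelope of the lines y = a_i + i · x (there are 4 lines, with slopes 0, 1, ..., 3). Only the lines that attain the minimum somewhere contribute to roots; other lines are dominated. Here the surviving (envelope) indices are i = 3, i = 2, i = 1, i = 0.
Intersections between consecutive envelope lines give the roots: for adjacent envelope indices i < j the intersection is x = (a_i − a_j) / (j − i). Reading off the sorted break points: {-1, 3, 6}.
Verification: at each break x_0, at least two indices attain the minimum of min_i(a_i + i · x_0).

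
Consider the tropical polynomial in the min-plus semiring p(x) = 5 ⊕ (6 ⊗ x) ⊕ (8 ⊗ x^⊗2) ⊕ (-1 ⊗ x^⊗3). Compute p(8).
p(8) = 5

A tropical monomial a ⊗ x^⊗i evaluates to a + i · x. Evaluating each term at x = 8:
  Term 0 contributes 5 + 0 · 8 = 5
  Term 1 contributes 6 + 1 · 8 = 14
  Term 2 contributes 8 + 2 · 8 = 24
  Term 3 contributes -1 + 3 · 8 = 23
p(8) = ⊕ of these = min[5, 14, 24, 23] = 5.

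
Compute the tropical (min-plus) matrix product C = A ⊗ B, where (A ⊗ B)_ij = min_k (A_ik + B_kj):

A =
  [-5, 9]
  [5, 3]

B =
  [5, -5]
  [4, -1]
A ⊗ B =
  [0, -10]
  [7, 0]

Apply the min-plus product entry-by-entry:
  C[0][0] = min over k of (A[0][0] + B[0][0] = -5 + 5 = 0, A[0][1] + B[1][0] = 9 + 4 = 13) = 0 (attained at k = 0)
  C[0][1] = min over k of (A[0][0] + B[0][1] = -5 + -5 = -10, A[0][1] + B[1][1] = 9 + -1 = 8) = -10 (attained at k = 0)
  C[1][0] = min over k of (A[1][0] + B[0][0] = 5 + 5 = 10, A[1][1] + B[1][0] = 3 + 4 = 7) = 7 (attained at k = 1)
  C[1][1] = min over k of (A[1][0] + B[0][1] = 5 + -5 = 0, A[1][1] + B[1][1] = 3 + -1 = 2) = 0 (attained at k = 0)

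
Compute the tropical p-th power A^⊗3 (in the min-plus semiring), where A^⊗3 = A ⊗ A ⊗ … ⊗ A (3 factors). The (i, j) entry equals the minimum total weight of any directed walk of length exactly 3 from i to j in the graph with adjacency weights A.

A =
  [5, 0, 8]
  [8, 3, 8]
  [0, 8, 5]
A^⊗3 =
  [8, 6, 11]
  [11, 8, 14]
  [8, 3, 8]

Each entry (A^⊗3)_ij equals the minimum over all length-3 walks i = v_0 → v_1 → … → v_3 = j of Σ_t A[v_t][v_{t+1}]. For example, for (i, j) = (0, 2) we minimise over 9 possible intermediate vertex sequences; the minimum is 11, attained along the walk 0 → 1 → 1 → 2.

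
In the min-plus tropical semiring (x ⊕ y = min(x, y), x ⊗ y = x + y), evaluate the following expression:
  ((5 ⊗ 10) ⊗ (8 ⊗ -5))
((5 ⊗ 10) ⊗ (8 ⊗ -5)) = 18

Expand innermost to outermost. Recall ⊕ takes the minimum of its arguments and ⊗ takes their sum. Working out the expression ((5 ⊗ 10) ⊗ (8 ⊗ -5)) gives 18.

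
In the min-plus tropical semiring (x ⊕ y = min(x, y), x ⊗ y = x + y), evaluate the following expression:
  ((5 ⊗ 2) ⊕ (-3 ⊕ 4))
((5 ⊗ 2) ⊕ (-3 ⊕ 4)) = -3

Expand innermost to outermost. Recall ⊕ takes the minimum of its arguments and ⊗ takes their sum. Working out the expression ((5 ⊗ 2) ⊕ (-3 ⊕ 4)) gives -3.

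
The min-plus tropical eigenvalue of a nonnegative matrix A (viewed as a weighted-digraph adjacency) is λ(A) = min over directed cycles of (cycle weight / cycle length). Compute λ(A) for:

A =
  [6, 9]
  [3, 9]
λ(A) = 6

Enumerate directed cycles and compute their means (weight / length). Sample:
  cycle 0 → 0: weight = 6, length = 1, mean = 6/1 ≈ 6.000
  cycle 1 → 1: weight = 9, length = 1, mean = 9/1 ≈ 9.000
  cycle 0 → 1 → 0: weight = 12, length = 2, mean = 12/2 ≈ 6.000
  cycle 1 → 0 → 1: weight = 12, length = 2, mean = 12/2 ≈ 6.000
Minimum mean = 6.000, attained e.g. along the cycle 0 → 0 with weight 6 and length 1. So λ(A) = 6/1 = 6.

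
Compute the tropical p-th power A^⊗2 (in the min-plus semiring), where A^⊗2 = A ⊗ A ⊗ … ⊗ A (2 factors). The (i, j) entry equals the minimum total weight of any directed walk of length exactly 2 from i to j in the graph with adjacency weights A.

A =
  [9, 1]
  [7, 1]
A^⊗2 =
  [8, 2]
  [8, 2]

Each entry (A^⊗2)_ij equals the minimum over all length-2 walks i = v_0 → v_1 → … → v_2 = j of Σ_t A[v_t][v_{t+1}]. For example, for (i, j) = (0, 1) we minimise over 2 possible intermediate vertex sequences; the minimum is 2, attained along the walk 0 → 1 → 1.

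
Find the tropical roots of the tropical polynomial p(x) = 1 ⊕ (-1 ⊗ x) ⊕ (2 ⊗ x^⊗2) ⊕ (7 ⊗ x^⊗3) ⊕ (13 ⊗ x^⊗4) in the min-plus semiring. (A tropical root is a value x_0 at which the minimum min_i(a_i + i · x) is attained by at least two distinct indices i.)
Roots: {-6, -5, -3, 2}

Each tropical root is a break point of the lower envelope of the lines y = a_i + i · x (there are 5 lines, with slopes 0, 1, ..., 4). Only the lines that attain the minimum somewhere contribute to roots; other lines are dominated. Here the surviving (envelope) indices are i = 4, i = 3, i = 2, i = 1, i = 0.
Intersections between consecutive envelope lines give the roots: for adjacent envelope indices i < j the intersection is x = (a_i − a_j) / (j − i). Reading off the sorted break points: {-6, -5, -3, 2}.
Verification: at each break x_0, at least two indices attain the minimum of min_i(a_i + i · x_0).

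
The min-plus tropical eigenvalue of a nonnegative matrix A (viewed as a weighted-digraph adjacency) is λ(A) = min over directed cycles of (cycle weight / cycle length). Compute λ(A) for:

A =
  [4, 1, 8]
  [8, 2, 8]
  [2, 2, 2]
λ(A) = 2

Enumerate directed cycles and compute their means (weight / length). Sample:
  cycle 0 → 0: weight = 4, length = 1, mean = 4/1 ≈ 4.000
  cycle 1 → 1: weight = 2, length = 1, mean = 2/1 ≈ 2.000
  cycle 2 → 2: weight = 2, length = 1, mean = 2/1 ≈ 2.000
  cycle 0 → 1 → 0: weight = 9, length = 2, mean = 9/2 ≈ 4.500
  cycle 0 → 2 → 0: weight = 10, length = 2, mean = 10/2 ≈ 5.000
  cycle 1 → 0 → 1: weight = 9, length = 2, mean = 9/2 ≈ 4.500
Minimum mean = 2.000, attained e.g. along the cycle 1 → 1 with weight 2 and length 1. So λ(A) = 2/1 = 2.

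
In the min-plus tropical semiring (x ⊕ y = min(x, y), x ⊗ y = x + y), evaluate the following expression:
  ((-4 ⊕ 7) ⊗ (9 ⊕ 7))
((-4 ⊕ 7) ⊗ (9 ⊕ 7)) = 3

Expand innermost to outermost. Recall ⊕ takes the minimum of its arguments and ⊗ takes their sum. Working out the expression ((-4 ⊕ 7) ⊗ (9 ⊕ 7)) gives 3.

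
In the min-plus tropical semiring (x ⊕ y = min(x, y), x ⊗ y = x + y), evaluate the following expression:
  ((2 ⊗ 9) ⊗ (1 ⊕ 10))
((2 ⊗ 9) ⊗ (1 ⊕ 10)) = 12

Expand innermost to outermost. Recall ⊕ takes the minimum of its arguments and ⊗ takes their sum. Working out the expression ((2 ⊗ 9) ⊗ (1 ⊕ 10)) gives 12.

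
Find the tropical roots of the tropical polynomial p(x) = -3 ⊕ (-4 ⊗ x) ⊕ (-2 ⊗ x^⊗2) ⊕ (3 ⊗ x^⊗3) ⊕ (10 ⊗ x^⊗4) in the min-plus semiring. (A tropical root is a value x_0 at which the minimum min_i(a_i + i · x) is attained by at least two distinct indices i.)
Roots: {-7, -5, -2, 1}

Each tropical root is a break point of the lower envelope of the lines y = a_i + i · x (there are 5 lines, with slopes 0, 1, ..., 4). Only the lines that attain the minimum somewhere contribute to roots; other lines are dominated. Here the surviving (envelope) indices are i = 4, i = 3, i = 2, i = 1, i = 0.
Intersections between consecutive envelope lines give the roots: for adjacent envelope indices i < j the intersection is x = (a_i − a_j) / (j − i). Reading off the sorted break points: {-7, -5, -2, 1}.
Verification: at each break x_0, at least two indices attain the minimum of min_i(a_i + i · x_0).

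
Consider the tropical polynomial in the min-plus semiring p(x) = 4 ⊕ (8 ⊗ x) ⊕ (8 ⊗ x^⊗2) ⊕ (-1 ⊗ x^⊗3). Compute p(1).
p(1) = 2

A tropical monomial a ⊗ x^⊗i evaluates to a + i · x. Evaluating each term at x = 1:
  Term 0 contributes 4 + 0 · 1 = 4
  Term 1 contributes 8 + 1 · 1 = 9
  Term 2 contributes 8 + 2 · 1 = 10
  Term 3 contributes -1 + 3 · 1 = 2
p(1) = ⊕ of these = min[4, 9, 10, 2] = 2.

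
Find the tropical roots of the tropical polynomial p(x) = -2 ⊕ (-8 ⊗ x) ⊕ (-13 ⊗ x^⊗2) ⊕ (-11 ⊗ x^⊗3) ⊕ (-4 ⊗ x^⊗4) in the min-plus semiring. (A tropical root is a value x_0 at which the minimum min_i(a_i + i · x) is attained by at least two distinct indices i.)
Roots: {-7, -2, 5, 6}

Each tropical root is a break point of the lower envelope of the lines y = a_i + i · x (there are 5 lines, with slopes 0, 1, ..., 4). Only the lines that attain the minimum somewhere contribute to roots; other lines are dominated. Here the surviving (envelope) indices are i = 4, i = 3, i = 2, i = 1, i = 0.
Intersections between consecutive envelope lines give the roots: for adjacent envelope indices i < j the intersection is x = (a_i − a_j) / (j − i). Reading off the sorted break points: {-7, -2, 5, 6}.
Verification: at each break x_0, at least two indices attain the minimum of min_i(a_i + i · x_0).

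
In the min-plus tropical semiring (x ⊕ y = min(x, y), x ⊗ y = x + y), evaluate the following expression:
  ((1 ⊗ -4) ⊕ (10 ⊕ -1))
((1 ⊗ -4) ⊕ (10 ⊕ -1)) = -3

Expand innermost to outermost. Recall ⊕ takes the minimum of its arguments and ⊗ takes their sum. Working out the expression ((1 ⊗ -4) ⊕ (10 ⊕ -1)) gives -3.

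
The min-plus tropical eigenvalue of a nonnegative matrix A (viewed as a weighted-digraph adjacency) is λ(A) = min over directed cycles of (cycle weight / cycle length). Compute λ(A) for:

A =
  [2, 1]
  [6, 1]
λ(A) = 1

Enumerate directed cycles and compute their means (weight / length). Sample:
  cycle 0 → 0: weight = 2, length = 1, mean = 2/1 ≈ 2.000
  cycle 1 → 1: weight = 1, length = 1, mean = 1/1 ≈ 1.000
  cycle 0 → 1 → 0: weight = 7, length = 2, mean = 7/2 ≈ 3.500
  cycle 1 → 0 → 1: weight = 7, length = 2, mean = 7/2 ≈ 3.500
Minimum mean = 1.000, attained e.g. along the cycle 1 → 1 with weight 1 and length 1. So λ(A) = 1/1 = 1.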